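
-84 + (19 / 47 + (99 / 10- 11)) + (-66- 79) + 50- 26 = -96677 / 470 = -205.70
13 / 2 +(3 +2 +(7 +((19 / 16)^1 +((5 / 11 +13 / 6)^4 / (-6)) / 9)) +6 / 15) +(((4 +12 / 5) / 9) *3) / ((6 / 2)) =20415255329 / 1024635744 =19.92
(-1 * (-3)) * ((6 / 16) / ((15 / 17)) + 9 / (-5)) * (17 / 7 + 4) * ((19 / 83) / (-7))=28215 / 32536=0.87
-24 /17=-1.41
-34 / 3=-11.33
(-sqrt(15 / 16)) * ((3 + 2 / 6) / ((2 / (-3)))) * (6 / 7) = 15 * sqrt(15) / 14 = 4.15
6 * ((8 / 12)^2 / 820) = 0.00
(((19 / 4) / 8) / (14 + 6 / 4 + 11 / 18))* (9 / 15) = 0.02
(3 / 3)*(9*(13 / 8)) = 117 / 8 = 14.62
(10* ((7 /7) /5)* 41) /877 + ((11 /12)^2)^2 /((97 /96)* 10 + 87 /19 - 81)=1898515961 /22914073584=0.08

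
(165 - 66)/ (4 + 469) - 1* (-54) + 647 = 30152/ 43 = 701.21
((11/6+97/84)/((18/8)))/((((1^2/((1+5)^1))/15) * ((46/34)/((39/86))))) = 277355/6923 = 40.06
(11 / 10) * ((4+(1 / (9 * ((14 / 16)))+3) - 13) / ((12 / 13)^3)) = -894179 / 108864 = -8.21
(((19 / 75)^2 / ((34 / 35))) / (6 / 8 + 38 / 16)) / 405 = 10108 / 193640625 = 0.00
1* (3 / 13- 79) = -1024 / 13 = -78.77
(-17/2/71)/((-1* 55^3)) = 0.00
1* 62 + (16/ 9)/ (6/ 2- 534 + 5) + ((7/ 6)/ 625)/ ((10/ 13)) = 1834396799/ 29587500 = 62.00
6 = 6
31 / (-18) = -1.72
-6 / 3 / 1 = -2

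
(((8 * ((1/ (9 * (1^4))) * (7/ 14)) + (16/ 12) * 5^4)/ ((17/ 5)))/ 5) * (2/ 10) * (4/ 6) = 15008/ 2295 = 6.54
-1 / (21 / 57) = -19 / 7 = -2.71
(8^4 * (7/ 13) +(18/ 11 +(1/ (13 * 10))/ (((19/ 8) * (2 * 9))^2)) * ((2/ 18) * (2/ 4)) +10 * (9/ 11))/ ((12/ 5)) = 416563630919/ 451598004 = 922.42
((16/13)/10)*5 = 0.62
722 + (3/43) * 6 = 31064/43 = 722.42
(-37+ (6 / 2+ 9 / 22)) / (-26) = 739 / 572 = 1.29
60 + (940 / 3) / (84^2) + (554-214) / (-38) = 5137705 / 100548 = 51.10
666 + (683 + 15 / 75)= 6746 / 5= 1349.20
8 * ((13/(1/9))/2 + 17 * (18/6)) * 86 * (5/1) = 376680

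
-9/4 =-2.25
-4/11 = -0.36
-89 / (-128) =89 / 128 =0.70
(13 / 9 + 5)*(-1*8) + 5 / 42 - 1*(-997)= 119141 / 126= 945.56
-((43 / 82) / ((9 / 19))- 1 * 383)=381.89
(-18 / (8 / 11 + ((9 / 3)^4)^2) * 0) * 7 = 0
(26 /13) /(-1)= -2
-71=-71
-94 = -94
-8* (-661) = 5288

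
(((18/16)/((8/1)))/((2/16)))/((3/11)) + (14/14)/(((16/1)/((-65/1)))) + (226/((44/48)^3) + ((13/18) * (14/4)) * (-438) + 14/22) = -51944671/63888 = -813.06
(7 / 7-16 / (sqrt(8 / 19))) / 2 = 1 / 2-2 * sqrt(38) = -11.83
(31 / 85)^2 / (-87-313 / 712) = -684232 / 449806825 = -0.00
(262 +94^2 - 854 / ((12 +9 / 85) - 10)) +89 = 1571883 / 179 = 8781.47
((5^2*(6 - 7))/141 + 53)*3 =158.47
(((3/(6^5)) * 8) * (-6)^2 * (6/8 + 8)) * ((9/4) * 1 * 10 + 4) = 1855/72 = 25.76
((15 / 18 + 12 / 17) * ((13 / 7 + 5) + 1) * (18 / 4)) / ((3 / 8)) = 17270 / 119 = 145.13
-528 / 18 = -88 / 3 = -29.33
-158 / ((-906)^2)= -79 / 410418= -0.00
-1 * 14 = -14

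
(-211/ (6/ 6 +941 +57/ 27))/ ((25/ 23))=-43677/ 212425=-0.21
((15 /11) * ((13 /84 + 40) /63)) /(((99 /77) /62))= 522815 /12474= 41.91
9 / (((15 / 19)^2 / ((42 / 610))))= 7581 / 7625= 0.99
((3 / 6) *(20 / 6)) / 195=0.01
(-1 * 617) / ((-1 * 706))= 617 / 706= 0.87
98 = 98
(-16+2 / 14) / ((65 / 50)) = -1110 / 91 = -12.20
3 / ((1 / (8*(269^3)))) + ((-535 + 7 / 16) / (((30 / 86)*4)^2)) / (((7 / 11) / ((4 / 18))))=282539892170311 / 604800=467162520.12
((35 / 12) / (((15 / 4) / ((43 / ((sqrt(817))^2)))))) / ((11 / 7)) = 0.03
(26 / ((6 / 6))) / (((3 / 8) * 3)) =208 / 9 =23.11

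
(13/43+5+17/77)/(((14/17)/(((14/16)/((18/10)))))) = 1554395/476784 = 3.26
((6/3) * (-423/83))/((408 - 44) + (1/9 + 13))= -3807/140851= -0.03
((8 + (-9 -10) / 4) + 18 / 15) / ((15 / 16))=356 / 75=4.75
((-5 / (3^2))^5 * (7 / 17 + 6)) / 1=-340625 / 1003833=-0.34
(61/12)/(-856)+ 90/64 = 899/642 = 1.40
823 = 823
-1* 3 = -3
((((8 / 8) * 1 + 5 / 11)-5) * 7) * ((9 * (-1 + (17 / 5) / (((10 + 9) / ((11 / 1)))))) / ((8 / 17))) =-960687 / 2090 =-459.66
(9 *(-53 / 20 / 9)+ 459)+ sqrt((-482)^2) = 18767 / 20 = 938.35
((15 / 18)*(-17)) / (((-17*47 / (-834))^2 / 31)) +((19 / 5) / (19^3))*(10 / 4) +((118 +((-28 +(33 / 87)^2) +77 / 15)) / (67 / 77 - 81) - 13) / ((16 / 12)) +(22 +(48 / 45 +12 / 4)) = -488607241760253629 / 1055174429070150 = -463.06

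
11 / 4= 2.75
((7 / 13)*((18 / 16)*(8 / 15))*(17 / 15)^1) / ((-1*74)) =-119 / 24050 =-0.00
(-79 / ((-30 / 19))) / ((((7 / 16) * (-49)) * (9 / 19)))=-228152 / 46305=-4.93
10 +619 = 629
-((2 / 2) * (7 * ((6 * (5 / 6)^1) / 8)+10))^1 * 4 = -115 / 2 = -57.50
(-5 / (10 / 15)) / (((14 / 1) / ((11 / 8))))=-165 / 224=-0.74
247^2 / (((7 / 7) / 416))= 25379744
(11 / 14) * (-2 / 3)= -11 / 21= -0.52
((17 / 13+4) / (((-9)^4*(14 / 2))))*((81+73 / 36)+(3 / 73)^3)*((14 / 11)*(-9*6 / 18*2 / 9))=-26743774055 / 3284862271119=-0.01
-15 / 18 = -5 / 6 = -0.83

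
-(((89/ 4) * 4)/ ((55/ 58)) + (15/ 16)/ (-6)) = -164909/ 1760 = -93.70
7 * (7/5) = 49/5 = 9.80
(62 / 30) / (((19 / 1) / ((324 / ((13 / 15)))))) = 10044 / 247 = 40.66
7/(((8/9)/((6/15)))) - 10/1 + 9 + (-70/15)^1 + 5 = 149/60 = 2.48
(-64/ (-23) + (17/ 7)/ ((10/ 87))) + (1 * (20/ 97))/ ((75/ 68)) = 11290211/ 468510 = 24.10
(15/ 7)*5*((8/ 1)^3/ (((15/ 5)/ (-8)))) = -102400/ 7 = -14628.57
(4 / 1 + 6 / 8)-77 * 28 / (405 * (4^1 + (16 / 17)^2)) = 2093251 / 571860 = 3.66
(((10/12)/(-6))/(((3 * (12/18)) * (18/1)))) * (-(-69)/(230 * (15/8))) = -0.00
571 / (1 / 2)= 1142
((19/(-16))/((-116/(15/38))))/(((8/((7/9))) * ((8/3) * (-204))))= -35/48463872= -0.00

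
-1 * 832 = -832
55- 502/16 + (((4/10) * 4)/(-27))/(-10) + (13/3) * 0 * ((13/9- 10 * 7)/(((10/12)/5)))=127607/5400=23.63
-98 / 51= -1.92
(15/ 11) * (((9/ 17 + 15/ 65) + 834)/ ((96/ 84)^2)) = 871.52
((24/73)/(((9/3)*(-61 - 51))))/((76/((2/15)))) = -1/582540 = -0.00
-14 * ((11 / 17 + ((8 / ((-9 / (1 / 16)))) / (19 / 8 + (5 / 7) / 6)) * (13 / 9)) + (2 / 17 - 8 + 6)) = 3412654 / 192321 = 17.74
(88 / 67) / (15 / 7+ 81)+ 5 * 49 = 4777073 / 19497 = 245.02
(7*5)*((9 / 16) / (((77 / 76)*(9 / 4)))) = 95 / 11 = 8.64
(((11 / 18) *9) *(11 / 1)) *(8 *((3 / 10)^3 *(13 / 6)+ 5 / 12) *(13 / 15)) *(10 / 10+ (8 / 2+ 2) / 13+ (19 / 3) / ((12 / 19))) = 1854909067 / 810000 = 2290.01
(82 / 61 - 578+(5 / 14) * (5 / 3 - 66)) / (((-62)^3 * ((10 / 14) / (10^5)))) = 1920321250 / 5451753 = 352.24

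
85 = 85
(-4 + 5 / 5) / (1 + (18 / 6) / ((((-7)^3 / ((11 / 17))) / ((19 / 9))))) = -52479 / 17284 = -3.04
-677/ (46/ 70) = -23695/ 23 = -1030.22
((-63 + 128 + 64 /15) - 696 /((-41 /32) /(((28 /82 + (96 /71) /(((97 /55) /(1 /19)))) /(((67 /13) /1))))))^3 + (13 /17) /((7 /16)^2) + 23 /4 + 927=47307545381510804581170727085549262671047783 /35996259178186793703740262462665890500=1314235.05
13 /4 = 3.25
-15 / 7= -2.14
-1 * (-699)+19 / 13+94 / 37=703.00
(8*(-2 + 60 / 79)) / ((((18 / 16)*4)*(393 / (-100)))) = 156800 / 279423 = 0.56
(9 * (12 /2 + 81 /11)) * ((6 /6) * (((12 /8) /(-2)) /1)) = -3969 /44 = -90.20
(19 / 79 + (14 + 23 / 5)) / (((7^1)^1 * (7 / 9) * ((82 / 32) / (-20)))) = -4286592 / 158711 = -27.01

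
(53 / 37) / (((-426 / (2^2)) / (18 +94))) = -11872 / 7881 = -1.51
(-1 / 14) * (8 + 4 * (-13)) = 22 / 7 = 3.14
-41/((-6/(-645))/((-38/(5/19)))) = 636443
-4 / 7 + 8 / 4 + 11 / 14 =2.21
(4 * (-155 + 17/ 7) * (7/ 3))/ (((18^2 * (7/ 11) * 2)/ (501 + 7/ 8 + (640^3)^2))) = -19933738585050219655/ 84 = -237306411726788329.23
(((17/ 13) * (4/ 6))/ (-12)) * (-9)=17/ 26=0.65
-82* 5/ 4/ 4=-205/ 8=-25.62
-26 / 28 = -13 / 14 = -0.93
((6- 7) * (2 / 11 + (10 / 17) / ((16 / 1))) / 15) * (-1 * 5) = 109 / 1496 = 0.07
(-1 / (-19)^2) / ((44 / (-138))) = 0.01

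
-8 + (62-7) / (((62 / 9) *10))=-7.20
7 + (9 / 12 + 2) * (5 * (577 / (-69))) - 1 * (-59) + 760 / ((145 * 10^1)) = -1939279 / 40020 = -48.46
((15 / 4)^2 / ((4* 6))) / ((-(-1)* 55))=15 / 1408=0.01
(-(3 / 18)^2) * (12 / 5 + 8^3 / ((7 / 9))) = -1927 / 105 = -18.35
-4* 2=-8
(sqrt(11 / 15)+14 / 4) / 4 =sqrt(165) / 60+7 / 8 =1.09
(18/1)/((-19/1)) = -18/19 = -0.95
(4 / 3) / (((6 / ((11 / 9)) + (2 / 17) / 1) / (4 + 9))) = 2431 / 705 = 3.45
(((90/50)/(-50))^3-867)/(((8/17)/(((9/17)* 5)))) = -121921881561/25000000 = -4876.88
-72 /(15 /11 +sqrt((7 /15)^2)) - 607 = -97597 /151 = -646.34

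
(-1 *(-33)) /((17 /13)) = 429 /17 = 25.24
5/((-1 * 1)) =-5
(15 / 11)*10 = 150 / 11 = 13.64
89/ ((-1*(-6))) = 89/ 6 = 14.83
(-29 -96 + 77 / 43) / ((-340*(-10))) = -2649 / 73100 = -0.04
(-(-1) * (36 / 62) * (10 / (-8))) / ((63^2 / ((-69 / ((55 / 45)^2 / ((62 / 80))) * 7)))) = 621 / 13552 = 0.05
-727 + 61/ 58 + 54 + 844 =9979/ 58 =172.05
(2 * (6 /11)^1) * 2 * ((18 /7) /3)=144 /77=1.87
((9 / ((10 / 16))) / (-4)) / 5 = -18 / 25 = -0.72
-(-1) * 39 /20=39 /20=1.95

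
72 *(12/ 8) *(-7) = -756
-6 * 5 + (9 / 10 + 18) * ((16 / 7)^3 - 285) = -2543493 / 490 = -5190.80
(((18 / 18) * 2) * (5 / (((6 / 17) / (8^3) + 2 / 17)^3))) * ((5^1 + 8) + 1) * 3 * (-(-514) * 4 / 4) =3558844932292608 / 27318175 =130273890.27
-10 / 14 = -0.71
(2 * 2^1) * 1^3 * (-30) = -120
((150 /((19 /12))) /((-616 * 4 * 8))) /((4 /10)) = -1125 /93632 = -0.01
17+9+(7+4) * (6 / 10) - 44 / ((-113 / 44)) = 28099 / 565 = 49.73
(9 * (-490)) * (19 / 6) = -13965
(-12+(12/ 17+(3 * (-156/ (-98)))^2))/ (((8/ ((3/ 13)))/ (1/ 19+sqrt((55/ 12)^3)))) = 352395/ 20163598+2153525 * sqrt(165)/ 8489936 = 3.28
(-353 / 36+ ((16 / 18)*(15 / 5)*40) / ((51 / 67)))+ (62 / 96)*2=161099 / 1224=131.62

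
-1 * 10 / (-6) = 5 / 3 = 1.67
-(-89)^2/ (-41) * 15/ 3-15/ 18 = 237425/ 246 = 965.14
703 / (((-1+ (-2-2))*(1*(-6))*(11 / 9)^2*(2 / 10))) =18981 / 242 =78.43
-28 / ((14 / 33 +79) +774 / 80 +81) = -36960 / 224531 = -0.16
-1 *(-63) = 63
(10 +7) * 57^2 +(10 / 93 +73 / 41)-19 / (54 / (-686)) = 1903778759 / 34317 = 55476.26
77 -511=-434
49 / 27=1.81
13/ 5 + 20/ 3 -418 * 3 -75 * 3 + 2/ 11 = -242476/ 165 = -1469.55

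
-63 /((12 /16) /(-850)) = 71400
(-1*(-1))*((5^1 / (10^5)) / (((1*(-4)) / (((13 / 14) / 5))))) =-13 / 5600000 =-0.00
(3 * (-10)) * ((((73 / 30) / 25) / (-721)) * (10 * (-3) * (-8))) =3504 / 3605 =0.97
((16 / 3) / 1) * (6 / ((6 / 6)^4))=32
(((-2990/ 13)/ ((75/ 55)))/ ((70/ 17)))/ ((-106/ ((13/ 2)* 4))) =10.05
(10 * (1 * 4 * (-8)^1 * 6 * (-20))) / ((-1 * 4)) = -9600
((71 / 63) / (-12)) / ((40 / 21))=-71 / 1440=-0.05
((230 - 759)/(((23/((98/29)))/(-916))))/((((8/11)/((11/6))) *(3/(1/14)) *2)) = 4461149/2088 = 2136.57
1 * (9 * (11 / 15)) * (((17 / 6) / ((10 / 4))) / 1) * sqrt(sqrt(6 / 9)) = 187 * 2^(1 / 4) * 3^(3 / 4) / 75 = 6.76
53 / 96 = 0.55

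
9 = 9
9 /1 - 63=-54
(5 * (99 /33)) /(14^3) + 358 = 982367 /2744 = 358.01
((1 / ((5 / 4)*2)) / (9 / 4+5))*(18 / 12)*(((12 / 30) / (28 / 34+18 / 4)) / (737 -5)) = 68 / 8004725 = 0.00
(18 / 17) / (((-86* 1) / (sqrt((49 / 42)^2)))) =-0.01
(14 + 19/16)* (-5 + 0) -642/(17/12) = -143919/272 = -529.11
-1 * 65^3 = -274625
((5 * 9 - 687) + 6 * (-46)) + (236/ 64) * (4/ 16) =-917.08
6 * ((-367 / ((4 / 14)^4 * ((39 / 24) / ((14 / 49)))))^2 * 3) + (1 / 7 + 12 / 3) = 1996599301187 / 1183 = 1687742435.49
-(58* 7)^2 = -164836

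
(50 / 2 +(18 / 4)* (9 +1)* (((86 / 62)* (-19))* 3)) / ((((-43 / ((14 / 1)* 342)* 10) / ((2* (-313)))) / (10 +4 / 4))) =-361089279936 / 1333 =-270884681.12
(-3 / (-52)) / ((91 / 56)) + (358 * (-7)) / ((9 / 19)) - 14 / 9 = -894342 / 169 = -5291.96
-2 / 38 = -1 / 19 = -0.05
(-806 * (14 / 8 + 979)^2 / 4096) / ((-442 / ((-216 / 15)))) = -4293790191 / 696320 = -6166.40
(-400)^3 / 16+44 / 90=-179999978 / 45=-3999999.51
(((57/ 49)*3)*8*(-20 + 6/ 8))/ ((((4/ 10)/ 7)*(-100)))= 1881/ 20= 94.05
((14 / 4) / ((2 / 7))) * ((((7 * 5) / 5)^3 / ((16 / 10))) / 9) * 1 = 84035 / 288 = 291.79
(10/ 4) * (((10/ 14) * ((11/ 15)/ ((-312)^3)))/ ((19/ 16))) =-55/ 1514769984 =-0.00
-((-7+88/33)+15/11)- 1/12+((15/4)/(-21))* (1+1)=779/308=2.53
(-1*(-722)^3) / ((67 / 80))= 30109363840 / 67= 449393490.15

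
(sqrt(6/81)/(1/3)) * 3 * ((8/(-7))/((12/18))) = -12 * sqrt(6)/7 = -4.20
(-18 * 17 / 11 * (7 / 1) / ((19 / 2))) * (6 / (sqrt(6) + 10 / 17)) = 2184840 / 170753-3714228 * sqrt(6) / 170753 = -40.49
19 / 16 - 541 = -8637 / 16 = -539.81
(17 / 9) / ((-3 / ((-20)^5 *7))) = 380800000 / 27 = 14103703.70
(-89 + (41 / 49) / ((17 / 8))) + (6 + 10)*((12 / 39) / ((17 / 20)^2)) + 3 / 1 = -14505110 / 184093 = -78.79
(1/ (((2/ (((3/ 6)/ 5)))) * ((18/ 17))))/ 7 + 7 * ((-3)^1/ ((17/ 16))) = -846431/ 42840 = -19.76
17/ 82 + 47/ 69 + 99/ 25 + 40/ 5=1817417/ 141450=12.85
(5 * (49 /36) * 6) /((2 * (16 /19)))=24.24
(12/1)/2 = 6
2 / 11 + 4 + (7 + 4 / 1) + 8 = 255 / 11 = 23.18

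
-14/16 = -7/8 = -0.88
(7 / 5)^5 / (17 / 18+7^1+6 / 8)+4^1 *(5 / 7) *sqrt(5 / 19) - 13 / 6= -9085313 / 5868750+20 *sqrt(95) / 133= -0.08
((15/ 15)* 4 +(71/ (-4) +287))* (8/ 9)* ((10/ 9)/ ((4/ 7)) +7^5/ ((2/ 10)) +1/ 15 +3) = 8267015893/ 405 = 20412384.92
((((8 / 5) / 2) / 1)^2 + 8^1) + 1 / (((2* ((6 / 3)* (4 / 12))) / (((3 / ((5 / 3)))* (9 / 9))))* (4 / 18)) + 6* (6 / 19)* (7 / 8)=62217 / 3800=16.37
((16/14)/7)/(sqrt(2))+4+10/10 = 4 * sqrt(2)/49+5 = 5.12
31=31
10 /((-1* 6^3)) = -5 /108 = -0.05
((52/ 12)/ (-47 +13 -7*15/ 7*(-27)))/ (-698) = -13/ 776874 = -0.00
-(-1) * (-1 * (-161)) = 161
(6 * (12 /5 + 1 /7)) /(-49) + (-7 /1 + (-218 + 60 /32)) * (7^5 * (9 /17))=-27238688997 /13720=-1985327.19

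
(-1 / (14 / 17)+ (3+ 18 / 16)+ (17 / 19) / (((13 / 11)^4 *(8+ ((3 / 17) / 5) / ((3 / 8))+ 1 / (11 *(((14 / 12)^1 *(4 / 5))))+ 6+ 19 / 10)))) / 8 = 9407051153463 / 25604231843008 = 0.37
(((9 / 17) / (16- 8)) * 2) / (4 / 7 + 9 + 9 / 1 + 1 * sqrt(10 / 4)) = 273 / 38029- 147 * sqrt(10) / 760580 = 0.01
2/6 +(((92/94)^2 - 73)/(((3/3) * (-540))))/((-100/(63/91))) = 0.33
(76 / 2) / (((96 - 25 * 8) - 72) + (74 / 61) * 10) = -1159 / 4998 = -0.23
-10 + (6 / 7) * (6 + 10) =26 / 7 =3.71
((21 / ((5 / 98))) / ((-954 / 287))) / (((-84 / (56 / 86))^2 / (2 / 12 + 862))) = -509235293 / 79377570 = -6.42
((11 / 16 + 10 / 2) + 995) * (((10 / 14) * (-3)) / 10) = -48033 / 224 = -214.43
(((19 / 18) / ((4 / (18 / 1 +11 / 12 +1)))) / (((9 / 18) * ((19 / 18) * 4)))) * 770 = 92015 / 48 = 1916.98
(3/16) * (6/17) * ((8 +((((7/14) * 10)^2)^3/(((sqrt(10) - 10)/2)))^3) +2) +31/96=-158691406206611/44064 - 4730224609375 * sqrt(10)/5508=-6317122255.92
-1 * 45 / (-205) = 9 / 41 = 0.22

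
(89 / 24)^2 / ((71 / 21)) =55447 / 13632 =4.07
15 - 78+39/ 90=-62.57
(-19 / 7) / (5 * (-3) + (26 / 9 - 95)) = 171 / 6748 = 0.03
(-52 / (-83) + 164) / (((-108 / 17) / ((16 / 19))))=-929152 / 42579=-21.82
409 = 409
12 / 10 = 6 / 5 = 1.20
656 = 656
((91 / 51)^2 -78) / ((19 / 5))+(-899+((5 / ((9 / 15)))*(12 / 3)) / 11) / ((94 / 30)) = -7808891110 / 25549623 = -305.64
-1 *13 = -13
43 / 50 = 0.86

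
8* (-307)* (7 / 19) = -17192 / 19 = -904.84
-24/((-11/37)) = 888/11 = 80.73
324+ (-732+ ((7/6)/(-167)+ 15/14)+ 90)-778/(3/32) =-10071639/1169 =-8615.60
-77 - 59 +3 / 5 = -677 / 5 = -135.40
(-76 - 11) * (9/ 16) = -783/ 16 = -48.94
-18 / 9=-2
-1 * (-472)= 472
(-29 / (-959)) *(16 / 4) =116 / 959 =0.12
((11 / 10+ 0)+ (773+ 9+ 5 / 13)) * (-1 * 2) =-101853 / 65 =-1566.97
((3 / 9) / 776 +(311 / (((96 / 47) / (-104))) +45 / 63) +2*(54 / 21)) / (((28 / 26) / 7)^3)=-566722879411 / 130368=-4347101.12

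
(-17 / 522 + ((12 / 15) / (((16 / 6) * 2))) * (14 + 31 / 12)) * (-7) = -358813 / 20880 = -17.18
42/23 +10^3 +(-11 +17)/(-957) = 7350352/7337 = 1001.82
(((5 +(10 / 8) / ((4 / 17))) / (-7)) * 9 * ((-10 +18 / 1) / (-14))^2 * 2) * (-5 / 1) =14850 / 343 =43.29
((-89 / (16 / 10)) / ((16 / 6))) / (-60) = 89 / 256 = 0.35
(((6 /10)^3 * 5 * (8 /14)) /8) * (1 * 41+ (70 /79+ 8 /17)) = 307179 /94010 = 3.27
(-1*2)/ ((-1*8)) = 1/ 4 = 0.25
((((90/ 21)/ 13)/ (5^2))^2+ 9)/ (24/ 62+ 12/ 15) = 57761091/ 7618520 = 7.58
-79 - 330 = -409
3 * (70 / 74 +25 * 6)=16755 / 37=452.84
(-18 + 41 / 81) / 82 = -1417 / 6642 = -0.21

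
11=11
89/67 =1.33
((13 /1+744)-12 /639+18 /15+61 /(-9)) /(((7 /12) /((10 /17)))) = 757.72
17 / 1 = 17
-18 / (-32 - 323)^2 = -18 / 126025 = -0.00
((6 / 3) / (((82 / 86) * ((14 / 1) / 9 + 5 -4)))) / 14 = 387 / 6601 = 0.06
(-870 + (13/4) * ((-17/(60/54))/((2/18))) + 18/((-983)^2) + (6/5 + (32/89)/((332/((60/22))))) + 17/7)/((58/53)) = -1530953043549877639/1275128183233520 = -1200.63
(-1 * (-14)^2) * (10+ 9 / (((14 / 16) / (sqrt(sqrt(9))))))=-2016 * sqrt(3) - 1960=-5451.81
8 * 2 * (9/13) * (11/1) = 1584/13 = 121.85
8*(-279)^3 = -173741112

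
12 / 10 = 6 / 5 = 1.20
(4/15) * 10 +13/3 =7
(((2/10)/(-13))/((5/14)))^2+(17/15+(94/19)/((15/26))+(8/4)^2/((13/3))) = 64021547/6020625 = 10.63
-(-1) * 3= 3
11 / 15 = 0.73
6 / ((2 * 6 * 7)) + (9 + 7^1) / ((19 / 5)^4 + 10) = 276571 / 1911994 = 0.14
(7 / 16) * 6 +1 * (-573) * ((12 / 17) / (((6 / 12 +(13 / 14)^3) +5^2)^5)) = 698902085738478389529692301 / 266251673610772889015051464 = 2.62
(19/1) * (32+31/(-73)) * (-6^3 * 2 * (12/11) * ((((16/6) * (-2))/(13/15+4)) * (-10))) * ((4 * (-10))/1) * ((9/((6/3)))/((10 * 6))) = 9295277.50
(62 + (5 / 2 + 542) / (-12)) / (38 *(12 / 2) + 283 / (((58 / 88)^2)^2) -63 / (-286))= 13451777339 / 1398113328796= 0.01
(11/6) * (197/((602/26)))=28171/1806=15.60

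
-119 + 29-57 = -147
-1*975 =-975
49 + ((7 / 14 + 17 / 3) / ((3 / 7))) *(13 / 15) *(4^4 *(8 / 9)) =3507343 / 1215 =2886.70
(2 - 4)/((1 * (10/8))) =-8/5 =-1.60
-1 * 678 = -678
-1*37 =-37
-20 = -20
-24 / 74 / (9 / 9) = -12 / 37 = -0.32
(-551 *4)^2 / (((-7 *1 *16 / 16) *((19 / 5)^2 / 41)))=-13792400 / 7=-1970342.86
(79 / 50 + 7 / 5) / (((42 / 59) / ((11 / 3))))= 96701 / 6300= 15.35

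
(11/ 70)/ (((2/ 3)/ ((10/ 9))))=11/ 42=0.26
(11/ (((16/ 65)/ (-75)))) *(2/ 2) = -53625/ 16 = -3351.56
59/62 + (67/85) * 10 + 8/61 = 576403/64294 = 8.97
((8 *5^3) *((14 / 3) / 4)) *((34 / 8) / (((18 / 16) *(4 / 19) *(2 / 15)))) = 1413125 / 9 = 157013.89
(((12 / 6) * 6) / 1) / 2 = 6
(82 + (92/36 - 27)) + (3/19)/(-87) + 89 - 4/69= 146.50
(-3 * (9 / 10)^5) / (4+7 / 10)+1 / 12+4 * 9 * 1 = 50346059 / 1410000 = 35.71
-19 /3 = -6.33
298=298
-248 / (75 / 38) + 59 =-4999 / 75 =-66.65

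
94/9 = 10.44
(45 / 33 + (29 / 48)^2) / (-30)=-43811 / 760320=-0.06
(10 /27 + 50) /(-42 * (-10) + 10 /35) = 4760 /39717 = 0.12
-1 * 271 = -271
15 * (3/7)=45/7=6.43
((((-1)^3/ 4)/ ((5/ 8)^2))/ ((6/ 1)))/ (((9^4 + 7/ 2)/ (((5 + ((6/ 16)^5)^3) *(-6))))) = 175921874793067/ 360887204026777600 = 0.00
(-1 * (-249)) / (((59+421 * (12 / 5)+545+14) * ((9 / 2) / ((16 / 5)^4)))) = 5439488 / 1526625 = 3.56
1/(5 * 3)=0.07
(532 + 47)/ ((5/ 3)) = 1737/ 5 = 347.40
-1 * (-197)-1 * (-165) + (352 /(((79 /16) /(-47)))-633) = -286113 /79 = -3621.68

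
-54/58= -27/29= -0.93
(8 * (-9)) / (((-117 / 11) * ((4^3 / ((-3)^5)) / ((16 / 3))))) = -1782 / 13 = -137.08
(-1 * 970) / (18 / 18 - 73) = 485 / 36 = 13.47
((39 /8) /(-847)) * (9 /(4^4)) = -351 /1734656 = -0.00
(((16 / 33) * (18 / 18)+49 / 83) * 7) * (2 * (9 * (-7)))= -865830 / 913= -948.34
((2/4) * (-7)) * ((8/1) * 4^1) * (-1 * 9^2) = 9072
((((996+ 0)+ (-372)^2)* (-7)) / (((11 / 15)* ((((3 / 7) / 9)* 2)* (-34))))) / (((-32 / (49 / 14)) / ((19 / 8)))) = -10218818925 / 95744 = -106730.65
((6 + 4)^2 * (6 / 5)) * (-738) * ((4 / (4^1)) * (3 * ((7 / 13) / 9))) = -206640 / 13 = -15895.38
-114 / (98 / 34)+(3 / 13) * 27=-21225 / 637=-33.32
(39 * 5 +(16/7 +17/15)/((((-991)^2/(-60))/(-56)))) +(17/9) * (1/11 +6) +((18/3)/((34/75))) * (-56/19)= 5260404972748/31404004137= 167.51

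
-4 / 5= -0.80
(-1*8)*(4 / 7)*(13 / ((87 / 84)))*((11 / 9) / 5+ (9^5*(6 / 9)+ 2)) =-2947894144 / 1305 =-2258922.72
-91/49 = -13/7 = -1.86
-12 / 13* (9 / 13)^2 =-0.44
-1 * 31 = -31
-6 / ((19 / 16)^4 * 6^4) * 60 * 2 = -327680 / 1172889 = -0.28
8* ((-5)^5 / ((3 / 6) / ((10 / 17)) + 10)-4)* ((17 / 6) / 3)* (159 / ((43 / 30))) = -2283782720 / 9331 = -244752.19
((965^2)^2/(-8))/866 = -867180000625/6928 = -125170323.42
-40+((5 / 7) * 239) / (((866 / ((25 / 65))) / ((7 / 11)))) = -4947545 / 123838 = -39.95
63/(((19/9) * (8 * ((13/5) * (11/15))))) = 42525/21736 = 1.96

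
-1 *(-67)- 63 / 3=46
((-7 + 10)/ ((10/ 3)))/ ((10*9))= 1/ 100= 0.01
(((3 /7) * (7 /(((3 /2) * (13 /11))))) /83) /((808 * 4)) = 11 /1743664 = 0.00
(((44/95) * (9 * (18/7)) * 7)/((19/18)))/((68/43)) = 44.95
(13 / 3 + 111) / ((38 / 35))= 6055 / 57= 106.23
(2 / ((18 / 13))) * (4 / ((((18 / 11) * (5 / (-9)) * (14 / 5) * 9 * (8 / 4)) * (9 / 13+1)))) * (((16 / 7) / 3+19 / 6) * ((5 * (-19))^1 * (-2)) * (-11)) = 9713275 / 15876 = 611.82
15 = 15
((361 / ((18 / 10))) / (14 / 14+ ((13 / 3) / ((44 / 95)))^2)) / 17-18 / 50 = -148663297 / 655625825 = -0.23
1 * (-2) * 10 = -20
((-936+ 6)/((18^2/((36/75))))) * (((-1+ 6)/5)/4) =-0.34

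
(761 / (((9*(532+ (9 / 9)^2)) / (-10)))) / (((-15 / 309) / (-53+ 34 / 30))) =-121963948 / 71955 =-1695.00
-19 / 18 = -1.06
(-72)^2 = 5184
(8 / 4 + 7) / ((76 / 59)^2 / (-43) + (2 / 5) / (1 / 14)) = 6735735 / 4162244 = 1.62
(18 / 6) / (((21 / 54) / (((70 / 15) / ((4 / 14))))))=126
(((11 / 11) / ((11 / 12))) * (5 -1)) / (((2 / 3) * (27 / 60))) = 160 / 11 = 14.55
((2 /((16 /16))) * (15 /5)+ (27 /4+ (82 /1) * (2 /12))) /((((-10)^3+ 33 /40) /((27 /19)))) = -28530 /759373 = -0.04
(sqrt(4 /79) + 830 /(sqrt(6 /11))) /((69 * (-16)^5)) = -415 * sqrt(66) /217055232- sqrt(79) /2857893888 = -0.00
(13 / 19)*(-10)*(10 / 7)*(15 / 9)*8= -52000 / 399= -130.33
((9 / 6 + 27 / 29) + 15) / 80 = 1011 / 4640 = 0.22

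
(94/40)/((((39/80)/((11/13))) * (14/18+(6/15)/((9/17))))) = 10340/3887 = 2.66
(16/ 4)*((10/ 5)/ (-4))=-2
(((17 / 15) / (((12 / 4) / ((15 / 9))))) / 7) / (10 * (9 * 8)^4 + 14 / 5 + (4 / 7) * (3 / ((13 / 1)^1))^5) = 31559905 / 94292806101958098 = 0.00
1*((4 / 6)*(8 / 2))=2.67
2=2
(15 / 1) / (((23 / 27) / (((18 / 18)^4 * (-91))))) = -36855 / 23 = -1602.39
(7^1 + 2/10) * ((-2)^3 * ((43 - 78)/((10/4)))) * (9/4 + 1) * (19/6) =41496/5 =8299.20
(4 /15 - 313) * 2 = -9382 /15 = -625.47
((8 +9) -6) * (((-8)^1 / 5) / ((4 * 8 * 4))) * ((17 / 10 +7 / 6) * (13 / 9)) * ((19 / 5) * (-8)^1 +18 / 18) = 301301 / 18000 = 16.74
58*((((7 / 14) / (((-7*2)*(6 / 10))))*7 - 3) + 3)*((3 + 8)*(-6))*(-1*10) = -15950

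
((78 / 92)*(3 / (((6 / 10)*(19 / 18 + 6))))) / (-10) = -351 / 5842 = -0.06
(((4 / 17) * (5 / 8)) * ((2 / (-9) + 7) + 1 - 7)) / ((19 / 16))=280 / 2907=0.10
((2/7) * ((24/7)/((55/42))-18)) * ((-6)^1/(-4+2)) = -5076/385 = -13.18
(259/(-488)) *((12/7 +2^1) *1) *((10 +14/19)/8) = -24531/9272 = -2.65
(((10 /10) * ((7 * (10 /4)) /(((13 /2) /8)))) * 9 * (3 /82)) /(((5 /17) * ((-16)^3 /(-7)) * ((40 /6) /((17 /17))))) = 67473 /10915840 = 0.01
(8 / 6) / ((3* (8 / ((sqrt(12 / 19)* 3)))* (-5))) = -sqrt(57) / 285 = -0.03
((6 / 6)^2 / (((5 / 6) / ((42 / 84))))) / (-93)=-1 / 155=-0.01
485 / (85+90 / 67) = 6499 / 1157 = 5.62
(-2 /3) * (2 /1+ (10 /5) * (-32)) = 124 /3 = 41.33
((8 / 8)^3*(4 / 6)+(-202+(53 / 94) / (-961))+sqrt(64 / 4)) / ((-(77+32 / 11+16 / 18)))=1764770271 / 722581666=2.44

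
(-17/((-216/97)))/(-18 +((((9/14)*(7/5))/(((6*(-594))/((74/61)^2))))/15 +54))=1687380475/7956980924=0.21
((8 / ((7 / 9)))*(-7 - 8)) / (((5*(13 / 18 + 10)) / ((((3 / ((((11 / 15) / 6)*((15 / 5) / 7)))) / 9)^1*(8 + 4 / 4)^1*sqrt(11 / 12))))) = -157.81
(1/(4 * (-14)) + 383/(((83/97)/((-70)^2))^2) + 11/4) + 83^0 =4845319611759801/385784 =12559669690.19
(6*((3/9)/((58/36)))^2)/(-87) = -72/24389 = -0.00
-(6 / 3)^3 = -8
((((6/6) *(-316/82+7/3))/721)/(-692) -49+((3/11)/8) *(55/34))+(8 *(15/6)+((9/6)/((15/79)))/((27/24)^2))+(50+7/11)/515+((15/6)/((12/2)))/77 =-20006711758069/885286409040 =-22.60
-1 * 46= -46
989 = 989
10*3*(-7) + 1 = -209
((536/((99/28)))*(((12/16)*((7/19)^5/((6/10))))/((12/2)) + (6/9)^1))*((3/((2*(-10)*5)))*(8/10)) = -8275581916/3404636125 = -2.43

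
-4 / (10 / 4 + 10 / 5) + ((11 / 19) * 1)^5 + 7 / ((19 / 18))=5.81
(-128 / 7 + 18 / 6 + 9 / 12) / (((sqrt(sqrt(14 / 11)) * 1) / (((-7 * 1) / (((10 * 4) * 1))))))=407 * 11^(1 / 4) * 14^(3 / 4) / 2240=2.39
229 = 229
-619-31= -650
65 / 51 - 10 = -445 / 51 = -8.73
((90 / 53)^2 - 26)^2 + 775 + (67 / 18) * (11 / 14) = 2609365161509 / 1988401212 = 1312.29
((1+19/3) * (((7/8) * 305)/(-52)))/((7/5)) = -16775/624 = -26.88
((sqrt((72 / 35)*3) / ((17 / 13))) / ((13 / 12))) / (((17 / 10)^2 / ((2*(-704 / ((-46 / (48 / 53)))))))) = 48660480*sqrt(210) / 41922629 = 16.82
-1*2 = -2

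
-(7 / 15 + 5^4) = -9382 / 15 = -625.47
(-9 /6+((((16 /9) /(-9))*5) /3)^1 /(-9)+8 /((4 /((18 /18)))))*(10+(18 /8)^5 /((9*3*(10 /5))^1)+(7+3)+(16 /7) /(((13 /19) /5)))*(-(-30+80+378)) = -1767781661473 /203793408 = -8674.38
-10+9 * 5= 35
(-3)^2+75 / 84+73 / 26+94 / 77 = 7963 / 572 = 13.92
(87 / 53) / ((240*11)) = 29 / 46640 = 0.00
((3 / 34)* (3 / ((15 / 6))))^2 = 0.01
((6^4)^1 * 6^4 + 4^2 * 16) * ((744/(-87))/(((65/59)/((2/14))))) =-24579887104/13195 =-1862818.27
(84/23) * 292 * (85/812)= 74460/667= 111.63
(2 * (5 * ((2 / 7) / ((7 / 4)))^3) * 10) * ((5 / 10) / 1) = 25600 / 117649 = 0.22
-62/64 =-31/32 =-0.97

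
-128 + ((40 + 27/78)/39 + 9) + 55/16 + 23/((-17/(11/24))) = -5293127/45968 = -115.15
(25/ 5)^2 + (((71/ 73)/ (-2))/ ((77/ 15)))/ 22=6182035/ 247324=25.00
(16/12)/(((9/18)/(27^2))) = 1944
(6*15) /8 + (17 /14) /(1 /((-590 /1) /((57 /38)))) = -39175 /84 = -466.37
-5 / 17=-0.29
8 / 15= 0.53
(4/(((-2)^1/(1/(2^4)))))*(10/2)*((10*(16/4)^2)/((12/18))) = -150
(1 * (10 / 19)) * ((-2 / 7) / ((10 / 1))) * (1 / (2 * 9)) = -1 / 1197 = -0.00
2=2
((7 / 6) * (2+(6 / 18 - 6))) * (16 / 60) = -154 / 135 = -1.14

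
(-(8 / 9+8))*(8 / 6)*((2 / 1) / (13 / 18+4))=-256 / 51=-5.02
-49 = -49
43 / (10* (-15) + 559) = 43 / 409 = 0.11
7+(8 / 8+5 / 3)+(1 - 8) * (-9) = 218 / 3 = 72.67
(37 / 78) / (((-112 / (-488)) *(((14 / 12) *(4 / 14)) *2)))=2257 / 728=3.10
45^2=2025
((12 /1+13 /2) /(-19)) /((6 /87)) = -14.12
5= 5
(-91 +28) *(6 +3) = -567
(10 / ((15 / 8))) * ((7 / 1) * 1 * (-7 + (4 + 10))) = 784 / 3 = 261.33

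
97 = 97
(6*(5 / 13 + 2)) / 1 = 186 / 13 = 14.31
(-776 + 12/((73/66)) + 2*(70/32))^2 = 197396269849/341056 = 578779.64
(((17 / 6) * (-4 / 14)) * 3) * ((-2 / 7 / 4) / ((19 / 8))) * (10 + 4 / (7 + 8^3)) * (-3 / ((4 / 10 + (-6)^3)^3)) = 112625 / 514714022053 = 0.00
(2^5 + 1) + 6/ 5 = 171/ 5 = 34.20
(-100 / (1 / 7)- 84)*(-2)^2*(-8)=25088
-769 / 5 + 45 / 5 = -724 / 5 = -144.80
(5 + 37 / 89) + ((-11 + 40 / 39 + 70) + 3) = 237560 / 3471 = 68.44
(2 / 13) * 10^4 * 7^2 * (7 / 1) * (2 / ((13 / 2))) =162366.86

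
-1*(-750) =750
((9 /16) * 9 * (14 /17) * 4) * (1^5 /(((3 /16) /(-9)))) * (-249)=3388392 /17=199317.18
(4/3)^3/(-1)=-64/27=-2.37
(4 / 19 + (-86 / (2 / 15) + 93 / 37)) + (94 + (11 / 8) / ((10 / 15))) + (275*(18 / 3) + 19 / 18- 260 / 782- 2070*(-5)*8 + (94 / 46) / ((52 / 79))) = 43175691222113 / 514562256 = 83907.61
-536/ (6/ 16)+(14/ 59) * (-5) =-253202/ 177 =-1430.52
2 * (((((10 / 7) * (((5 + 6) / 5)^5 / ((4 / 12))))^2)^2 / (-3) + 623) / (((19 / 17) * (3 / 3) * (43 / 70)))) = -19762688330514493181851076 / 8551971435546875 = -2310892696.43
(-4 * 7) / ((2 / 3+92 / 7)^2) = -3087 / 21025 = -0.15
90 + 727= 817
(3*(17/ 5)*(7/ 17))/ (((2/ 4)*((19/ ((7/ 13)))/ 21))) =6174/ 1235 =5.00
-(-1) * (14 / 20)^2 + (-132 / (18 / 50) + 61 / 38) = -364.57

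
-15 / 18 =-5 / 6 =-0.83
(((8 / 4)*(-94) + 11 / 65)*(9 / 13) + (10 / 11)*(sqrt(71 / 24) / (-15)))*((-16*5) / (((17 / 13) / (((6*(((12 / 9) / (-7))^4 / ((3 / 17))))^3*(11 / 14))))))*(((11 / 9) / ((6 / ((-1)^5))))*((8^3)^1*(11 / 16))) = -80681849387172757504 / 2008140910608552993 - 19524792478597120*sqrt(426) / 12512262596868676341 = -40.21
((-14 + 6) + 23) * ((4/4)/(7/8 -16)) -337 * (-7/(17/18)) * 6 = 30825372/2057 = 14985.60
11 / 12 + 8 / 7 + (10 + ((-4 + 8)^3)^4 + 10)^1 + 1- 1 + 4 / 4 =1409288081 / 84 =16777239.06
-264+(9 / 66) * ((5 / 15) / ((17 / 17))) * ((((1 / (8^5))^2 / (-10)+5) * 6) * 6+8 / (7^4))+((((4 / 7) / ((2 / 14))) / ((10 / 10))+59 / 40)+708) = 64892543971601303 / 141792976568320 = 457.66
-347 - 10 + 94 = -263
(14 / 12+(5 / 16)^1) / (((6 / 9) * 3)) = 71 / 96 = 0.74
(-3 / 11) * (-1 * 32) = 96 / 11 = 8.73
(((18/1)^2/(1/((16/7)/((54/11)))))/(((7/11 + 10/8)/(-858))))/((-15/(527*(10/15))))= 4668764672/2905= 1607147.91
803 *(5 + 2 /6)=12848 /3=4282.67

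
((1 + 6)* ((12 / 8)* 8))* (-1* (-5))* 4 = 1680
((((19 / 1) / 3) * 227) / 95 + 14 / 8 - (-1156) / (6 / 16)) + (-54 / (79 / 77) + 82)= 4943689 / 1580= 3128.92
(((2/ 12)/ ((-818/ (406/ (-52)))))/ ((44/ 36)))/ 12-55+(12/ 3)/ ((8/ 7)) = -96386373/ 1871584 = -51.50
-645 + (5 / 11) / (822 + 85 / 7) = -41427670 / 64229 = -645.00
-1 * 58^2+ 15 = -3349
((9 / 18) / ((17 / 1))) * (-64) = -32 / 17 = -1.88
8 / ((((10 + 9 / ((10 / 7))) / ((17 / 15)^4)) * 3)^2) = 223224238112 / 24513638765625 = 0.01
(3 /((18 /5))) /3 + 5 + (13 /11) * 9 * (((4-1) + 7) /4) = 3155 /99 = 31.87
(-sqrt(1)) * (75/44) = -75/44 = -1.70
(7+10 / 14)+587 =4163 / 7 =594.71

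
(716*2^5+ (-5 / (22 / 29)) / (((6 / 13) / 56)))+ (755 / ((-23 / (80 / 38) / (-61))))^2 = 112131478945114 / 6301977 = 17793063.82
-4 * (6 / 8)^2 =-9 / 4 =-2.25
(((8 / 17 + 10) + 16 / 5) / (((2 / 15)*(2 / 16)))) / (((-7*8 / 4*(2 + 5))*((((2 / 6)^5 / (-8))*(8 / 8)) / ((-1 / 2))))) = -968112 / 119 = -8135.39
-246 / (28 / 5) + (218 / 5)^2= 649961 / 350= 1857.03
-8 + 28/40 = -73/10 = -7.30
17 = 17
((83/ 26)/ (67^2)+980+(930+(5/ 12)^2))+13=16161218485/ 8403408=1923.17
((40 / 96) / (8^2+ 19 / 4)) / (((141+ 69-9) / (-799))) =-799 / 33165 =-0.02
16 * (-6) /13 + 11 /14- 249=-46519 /182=-255.60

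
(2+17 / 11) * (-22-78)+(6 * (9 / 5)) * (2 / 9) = -19368 / 55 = -352.15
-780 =-780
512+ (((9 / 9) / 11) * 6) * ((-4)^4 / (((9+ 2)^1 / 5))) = 69632 / 121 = 575.47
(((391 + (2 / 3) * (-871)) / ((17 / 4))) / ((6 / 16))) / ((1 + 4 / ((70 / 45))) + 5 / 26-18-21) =3313856 / 981189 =3.38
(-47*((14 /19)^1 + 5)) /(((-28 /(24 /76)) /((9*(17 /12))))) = 783819 /20216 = 38.77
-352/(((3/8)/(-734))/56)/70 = 8267776/15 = 551185.07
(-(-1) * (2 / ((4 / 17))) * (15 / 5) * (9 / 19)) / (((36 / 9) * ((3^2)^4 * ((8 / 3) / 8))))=17 / 12312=0.00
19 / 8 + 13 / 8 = 4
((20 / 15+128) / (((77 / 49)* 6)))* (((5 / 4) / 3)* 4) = 22.86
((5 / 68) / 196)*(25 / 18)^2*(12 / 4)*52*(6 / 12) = 40625 / 719712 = 0.06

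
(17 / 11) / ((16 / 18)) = 153 / 88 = 1.74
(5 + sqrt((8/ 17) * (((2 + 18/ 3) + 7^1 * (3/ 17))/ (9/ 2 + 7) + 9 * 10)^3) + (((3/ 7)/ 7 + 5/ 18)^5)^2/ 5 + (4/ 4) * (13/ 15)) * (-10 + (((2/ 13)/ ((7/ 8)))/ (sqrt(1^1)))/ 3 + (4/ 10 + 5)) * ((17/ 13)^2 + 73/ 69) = -8118905481472 * sqrt(102074)/ 347635341495 - 167215225612344392495102653342712055121/ 2267379952328156795811145713542791680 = -7535.33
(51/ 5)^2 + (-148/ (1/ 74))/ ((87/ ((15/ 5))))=-198371/ 725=-273.62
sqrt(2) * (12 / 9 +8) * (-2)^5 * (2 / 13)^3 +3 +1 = 4 - 7168 * sqrt(2) / 6591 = 2.46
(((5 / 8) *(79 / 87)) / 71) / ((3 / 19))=0.05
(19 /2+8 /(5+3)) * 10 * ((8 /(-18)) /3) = -140 /9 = -15.56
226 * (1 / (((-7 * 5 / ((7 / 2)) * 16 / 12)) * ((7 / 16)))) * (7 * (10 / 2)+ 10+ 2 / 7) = -429852 / 245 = -1754.50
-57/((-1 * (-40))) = -57/40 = -1.42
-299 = -299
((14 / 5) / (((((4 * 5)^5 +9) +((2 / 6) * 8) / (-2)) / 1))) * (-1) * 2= -84 / 48000115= -0.00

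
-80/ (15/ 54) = -288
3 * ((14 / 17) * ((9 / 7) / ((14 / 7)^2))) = 27 / 34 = 0.79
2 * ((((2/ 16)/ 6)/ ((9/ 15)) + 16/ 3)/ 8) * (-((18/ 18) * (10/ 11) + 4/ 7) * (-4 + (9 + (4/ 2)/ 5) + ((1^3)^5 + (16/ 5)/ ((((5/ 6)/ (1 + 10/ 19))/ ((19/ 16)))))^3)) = -58490786569/ 57750000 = -1012.83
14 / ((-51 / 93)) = -434 / 17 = -25.53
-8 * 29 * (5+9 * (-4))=7192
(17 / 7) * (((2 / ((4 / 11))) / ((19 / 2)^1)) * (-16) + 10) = 34 / 19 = 1.79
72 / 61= 1.18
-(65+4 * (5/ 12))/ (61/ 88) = -17600/ 183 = -96.17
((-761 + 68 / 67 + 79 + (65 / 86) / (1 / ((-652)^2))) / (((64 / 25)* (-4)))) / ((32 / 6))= -34638826575 / 5900288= -5870.70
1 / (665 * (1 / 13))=13 / 665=0.02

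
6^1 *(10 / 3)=20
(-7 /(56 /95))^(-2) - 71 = -640711 /9025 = -70.99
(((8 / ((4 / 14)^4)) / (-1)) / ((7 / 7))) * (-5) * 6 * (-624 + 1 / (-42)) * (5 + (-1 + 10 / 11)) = -1213607745 / 11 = -110327976.82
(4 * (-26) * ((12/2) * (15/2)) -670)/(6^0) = -5350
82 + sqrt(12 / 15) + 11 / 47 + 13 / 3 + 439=2 * sqrt(5) / 5 + 74105 / 141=526.46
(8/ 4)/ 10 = 1/ 5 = 0.20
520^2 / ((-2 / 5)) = -676000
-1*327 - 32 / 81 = -26519 / 81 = -327.40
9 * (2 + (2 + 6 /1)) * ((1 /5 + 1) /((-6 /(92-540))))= 8064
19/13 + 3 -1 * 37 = -32.54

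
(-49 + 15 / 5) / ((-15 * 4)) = 23 / 30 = 0.77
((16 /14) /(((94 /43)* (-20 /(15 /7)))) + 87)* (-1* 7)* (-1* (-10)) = -2002320 /329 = -6086.08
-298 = -298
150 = 150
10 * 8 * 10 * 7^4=1920800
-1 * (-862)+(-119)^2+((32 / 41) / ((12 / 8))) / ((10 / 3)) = 3079747 / 205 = 15023.16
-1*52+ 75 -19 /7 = 142 /7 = 20.29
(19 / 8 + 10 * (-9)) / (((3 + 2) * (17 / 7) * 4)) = -4907 / 2720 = -1.80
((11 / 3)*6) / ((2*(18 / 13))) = 143 / 18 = 7.94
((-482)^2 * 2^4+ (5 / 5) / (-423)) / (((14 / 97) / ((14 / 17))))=152519776607 / 7191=21209814.57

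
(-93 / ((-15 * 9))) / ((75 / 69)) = 713 / 1125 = 0.63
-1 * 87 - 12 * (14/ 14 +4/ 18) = -305/ 3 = -101.67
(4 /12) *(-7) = -7 /3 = -2.33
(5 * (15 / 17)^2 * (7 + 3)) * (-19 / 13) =-56.89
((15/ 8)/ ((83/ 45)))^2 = 455625/ 440896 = 1.03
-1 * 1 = -1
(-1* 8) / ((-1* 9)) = 8 / 9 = 0.89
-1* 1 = -1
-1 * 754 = -754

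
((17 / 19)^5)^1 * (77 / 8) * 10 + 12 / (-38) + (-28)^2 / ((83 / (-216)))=-1632138105221 / 822064868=-1985.41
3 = 3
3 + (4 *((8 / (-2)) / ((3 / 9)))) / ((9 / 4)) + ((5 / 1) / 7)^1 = -370 / 21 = -17.62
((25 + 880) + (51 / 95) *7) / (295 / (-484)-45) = -19.92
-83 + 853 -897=-127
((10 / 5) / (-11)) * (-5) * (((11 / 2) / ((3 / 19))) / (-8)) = -95 / 24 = -3.96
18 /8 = 9 /4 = 2.25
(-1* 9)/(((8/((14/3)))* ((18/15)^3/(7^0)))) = -875/288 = -3.04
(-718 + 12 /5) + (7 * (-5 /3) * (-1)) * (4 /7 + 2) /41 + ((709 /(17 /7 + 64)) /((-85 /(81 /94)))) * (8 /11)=-199663583824 /279270475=-714.95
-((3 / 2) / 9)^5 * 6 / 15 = -1 / 19440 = -0.00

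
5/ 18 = 0.28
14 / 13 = 1.08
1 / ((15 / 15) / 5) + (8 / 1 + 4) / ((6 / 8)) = 21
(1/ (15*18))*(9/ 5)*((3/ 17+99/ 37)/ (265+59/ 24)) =7176/ 100938775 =0.00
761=761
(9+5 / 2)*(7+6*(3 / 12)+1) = 437 / 4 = 109.25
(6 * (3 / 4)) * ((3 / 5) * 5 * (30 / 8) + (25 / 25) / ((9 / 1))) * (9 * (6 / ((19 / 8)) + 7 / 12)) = 869943 / 608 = 1430.83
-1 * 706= -706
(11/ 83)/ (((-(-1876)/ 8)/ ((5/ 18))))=55/ 350343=0.00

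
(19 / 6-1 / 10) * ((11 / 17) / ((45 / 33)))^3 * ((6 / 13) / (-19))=-0.01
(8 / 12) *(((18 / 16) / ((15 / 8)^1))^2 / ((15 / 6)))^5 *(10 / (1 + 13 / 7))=4408992 / 30517578125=0.00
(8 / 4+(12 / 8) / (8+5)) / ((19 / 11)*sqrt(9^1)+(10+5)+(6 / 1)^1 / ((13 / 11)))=605 / 7224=0.08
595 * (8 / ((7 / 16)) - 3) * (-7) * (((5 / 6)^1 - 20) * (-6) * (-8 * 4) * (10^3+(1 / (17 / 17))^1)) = 234521487200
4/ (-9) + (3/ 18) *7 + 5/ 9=23/ 18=1.28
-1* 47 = -47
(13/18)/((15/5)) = 13/54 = 0.24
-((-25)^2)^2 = -390625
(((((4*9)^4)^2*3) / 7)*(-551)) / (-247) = 245436561948672 / 91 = 2697105076359.03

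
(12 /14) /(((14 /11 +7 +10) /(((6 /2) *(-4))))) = -264 /469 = -0.56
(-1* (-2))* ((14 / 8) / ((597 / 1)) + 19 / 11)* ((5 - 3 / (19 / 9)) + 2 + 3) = 7408187 / 249546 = 29.69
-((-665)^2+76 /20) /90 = -368524 /75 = -4913.65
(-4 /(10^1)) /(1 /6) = -12 /5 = -2.40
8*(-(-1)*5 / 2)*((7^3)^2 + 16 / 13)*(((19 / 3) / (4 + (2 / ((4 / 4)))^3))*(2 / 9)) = 290596070 / 1053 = 275969.68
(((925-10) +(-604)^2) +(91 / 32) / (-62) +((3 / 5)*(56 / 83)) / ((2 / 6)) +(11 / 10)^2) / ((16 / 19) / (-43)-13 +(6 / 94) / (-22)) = -635970493305116387 / 22644682765600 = -28084.76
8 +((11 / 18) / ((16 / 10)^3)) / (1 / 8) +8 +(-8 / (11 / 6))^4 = 6405289519 / 16866432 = 379.77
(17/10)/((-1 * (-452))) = 17/4520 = 0.00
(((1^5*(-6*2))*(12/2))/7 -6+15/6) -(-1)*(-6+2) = -17.79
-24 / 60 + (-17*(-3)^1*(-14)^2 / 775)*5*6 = 59914 / 155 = 386.54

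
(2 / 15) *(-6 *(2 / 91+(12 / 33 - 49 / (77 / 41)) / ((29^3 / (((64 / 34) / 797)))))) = -29076000984 / 1653885037805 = -0.02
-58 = -58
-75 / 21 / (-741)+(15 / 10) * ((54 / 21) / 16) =20407 / 82992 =0.25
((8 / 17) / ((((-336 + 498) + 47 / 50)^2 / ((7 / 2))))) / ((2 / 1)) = 35000 / 1128351353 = 0.00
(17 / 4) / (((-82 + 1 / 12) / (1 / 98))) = -51 / 96334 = -0.00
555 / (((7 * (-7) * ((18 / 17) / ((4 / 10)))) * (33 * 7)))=-629 / 33957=-0.02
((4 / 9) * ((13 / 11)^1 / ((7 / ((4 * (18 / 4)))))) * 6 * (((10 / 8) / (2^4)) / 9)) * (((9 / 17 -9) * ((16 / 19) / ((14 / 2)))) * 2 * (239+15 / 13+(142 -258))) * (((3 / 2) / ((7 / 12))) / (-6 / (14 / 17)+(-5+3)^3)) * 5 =278899200 / 18628379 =14.97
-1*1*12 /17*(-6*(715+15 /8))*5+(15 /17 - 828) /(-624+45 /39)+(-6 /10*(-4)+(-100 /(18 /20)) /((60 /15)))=15156.83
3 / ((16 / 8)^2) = 3 / 4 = 0.75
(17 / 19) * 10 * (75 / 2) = 6375 / 19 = 335.53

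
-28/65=-0.43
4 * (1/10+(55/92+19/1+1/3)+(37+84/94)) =3757001/16215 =231.70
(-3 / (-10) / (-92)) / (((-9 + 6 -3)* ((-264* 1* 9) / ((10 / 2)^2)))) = -5 / 874368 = -0.00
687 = 687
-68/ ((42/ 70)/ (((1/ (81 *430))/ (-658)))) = 17/ 3437721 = 0.00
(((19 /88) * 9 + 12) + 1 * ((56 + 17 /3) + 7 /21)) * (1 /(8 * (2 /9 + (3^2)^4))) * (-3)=-180441 /41571904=-0.00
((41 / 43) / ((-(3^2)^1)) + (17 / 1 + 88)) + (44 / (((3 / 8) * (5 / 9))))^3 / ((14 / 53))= 12076744293638 / 338625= 35664065.84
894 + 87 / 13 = 11709 / 13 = 900.69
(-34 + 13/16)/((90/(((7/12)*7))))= -2891/1920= -1.51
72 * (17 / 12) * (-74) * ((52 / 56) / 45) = -16354 / 105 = -155.75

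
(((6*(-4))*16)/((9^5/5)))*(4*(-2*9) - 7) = 50560/19683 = 2.57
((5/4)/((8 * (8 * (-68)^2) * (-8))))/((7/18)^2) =-405/116006912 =-0.00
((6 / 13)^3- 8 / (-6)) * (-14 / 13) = -132104 / 85683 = -1.54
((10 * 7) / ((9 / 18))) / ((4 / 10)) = 350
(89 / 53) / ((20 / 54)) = 2403 / 530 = 4.53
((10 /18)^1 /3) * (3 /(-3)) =-5 /27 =-0.19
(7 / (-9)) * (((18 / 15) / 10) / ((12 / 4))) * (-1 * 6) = 14 / 75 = 0.19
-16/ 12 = -4/ 3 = -1.33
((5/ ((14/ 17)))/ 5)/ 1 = 17/ 14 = 1.21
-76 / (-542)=38 / 271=0.14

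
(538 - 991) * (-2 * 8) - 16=7232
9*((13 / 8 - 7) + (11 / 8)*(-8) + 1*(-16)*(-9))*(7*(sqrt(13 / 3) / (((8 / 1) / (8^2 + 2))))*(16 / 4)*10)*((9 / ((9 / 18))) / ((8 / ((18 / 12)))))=95519655*sqrt(39) / 32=18641251.70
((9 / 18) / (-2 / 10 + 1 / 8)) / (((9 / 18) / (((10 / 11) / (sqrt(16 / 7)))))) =-100 * sqrt(7) / 33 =-8.02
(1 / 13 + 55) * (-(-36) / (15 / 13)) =8592 / 5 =1718.40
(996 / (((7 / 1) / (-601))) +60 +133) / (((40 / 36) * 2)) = -1075041 / 28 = -38394.32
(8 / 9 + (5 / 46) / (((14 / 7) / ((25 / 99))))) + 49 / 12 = 11353 / 2277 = 4.99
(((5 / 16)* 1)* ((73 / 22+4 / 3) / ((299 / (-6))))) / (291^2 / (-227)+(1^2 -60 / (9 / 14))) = 1045335 / 16677703328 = 0.00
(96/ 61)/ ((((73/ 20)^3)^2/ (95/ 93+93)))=17907712000000/ 286173021912499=0.06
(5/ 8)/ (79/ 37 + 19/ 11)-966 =-12146381/ 12576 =-965.84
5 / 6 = 0.83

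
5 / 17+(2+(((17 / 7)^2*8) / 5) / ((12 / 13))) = 156403 / 12495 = 12.52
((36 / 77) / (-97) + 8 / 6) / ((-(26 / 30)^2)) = -2232600 / 1262261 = -1.77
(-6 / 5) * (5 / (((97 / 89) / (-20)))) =10680 / 97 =110.10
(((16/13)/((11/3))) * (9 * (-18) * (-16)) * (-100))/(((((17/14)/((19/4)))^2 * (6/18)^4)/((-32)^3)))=146034167434444800/41327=3533626138709.43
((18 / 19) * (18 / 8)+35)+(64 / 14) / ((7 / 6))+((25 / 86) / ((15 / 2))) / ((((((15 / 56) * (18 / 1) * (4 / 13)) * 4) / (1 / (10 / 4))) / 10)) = 266392547 / 6485346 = 41.08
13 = 13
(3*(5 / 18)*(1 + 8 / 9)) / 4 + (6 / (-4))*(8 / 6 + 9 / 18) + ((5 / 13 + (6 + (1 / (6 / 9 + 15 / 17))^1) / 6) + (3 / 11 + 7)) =15637607 / 2440152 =6.41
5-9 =-4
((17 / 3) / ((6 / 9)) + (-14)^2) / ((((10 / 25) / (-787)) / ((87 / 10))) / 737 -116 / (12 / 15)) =-20638816077 / 14633879378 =-1.41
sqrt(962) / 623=0.05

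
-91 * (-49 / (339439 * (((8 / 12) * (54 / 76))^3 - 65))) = -30584281 / 151086335534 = -0.00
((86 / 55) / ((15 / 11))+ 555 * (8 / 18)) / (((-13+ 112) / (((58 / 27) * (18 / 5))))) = 2155976 / 111375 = 19.36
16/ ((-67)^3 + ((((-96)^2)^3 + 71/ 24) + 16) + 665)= 384/ 18786179750807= 0.00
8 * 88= 704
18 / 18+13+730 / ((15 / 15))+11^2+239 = 1104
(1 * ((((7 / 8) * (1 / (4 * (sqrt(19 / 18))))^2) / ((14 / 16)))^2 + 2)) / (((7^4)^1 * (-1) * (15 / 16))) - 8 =-416091569 / 52005660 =-8.00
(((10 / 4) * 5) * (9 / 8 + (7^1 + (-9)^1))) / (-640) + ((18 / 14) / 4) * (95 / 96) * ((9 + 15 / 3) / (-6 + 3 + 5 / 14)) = -126385 / 75776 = -1.67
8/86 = 4/43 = 0.09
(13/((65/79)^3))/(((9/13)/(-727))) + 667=-23841.67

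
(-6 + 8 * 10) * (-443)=-32782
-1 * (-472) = 472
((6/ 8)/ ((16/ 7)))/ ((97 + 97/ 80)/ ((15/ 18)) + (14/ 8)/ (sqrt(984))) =1522097325/ 546702445844- 91875 * sqrt(246)/ 1093404891688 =0.00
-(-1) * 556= 556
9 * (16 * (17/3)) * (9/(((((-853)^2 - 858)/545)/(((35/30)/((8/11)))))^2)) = 89814122475/8450672256016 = 0.01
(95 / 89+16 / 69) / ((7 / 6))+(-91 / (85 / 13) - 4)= -20466637 / 1217965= -16.80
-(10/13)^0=-1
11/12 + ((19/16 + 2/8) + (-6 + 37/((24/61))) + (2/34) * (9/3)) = 73907/816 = 90.57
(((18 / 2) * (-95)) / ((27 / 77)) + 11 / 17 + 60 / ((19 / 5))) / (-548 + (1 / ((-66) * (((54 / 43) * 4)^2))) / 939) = 2261909298680064 / 511799799521003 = 4.42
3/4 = 0.75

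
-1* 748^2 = -559504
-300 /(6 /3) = -150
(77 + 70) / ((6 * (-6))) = -49 / 12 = -4.08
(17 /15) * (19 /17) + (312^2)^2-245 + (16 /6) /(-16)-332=94758537601 /10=9475853760.10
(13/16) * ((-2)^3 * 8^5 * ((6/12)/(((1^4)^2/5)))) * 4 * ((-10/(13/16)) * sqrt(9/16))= 19660800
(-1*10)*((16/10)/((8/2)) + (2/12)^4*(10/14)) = -18169/4536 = -4.01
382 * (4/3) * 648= 330048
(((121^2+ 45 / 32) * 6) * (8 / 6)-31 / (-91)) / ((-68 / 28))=-42638811 / 884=-48233.95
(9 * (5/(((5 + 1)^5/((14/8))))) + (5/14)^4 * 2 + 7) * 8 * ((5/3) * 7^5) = 2045365945/1296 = 1578214.46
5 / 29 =0.17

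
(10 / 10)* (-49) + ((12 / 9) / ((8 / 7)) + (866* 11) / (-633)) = -79609 / 1266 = -62.88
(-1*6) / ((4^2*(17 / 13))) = -39 / 136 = -0.29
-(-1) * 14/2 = 7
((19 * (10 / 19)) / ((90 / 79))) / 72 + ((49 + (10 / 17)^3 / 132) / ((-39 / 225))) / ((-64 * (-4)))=-14311687123 / 14568263424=-0.98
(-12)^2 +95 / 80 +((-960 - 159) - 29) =-16045 / 16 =-1002.81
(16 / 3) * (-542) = -2890.67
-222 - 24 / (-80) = -2217 / 10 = -221.70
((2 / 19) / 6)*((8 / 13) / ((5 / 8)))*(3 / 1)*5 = 64 / 247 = 0.26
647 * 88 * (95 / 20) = 270446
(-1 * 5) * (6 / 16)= -15 / 8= -1.88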